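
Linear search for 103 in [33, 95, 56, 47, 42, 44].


i=0: 33!=103
i=1: 95!=103
i=2: 56!=103
i=3: 47!=103
i=4: 42!=103
i=5: 44!=103

Not found, 6 comps


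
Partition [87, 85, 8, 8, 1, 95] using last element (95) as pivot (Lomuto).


Pivot: 95
  87 <= 95: advance i (no swap)
  85 <= 95: advance i (no swap)
  8 <= 95: advance i (no swap)
  8 <= 95: advance i (no swap)
  1 <= 95: advance i (no swap)
Place pivot at 5: [87, 85, 8, 8, 1, 95]

Partitioned: [87, 85, 8, 8, 1, 95]


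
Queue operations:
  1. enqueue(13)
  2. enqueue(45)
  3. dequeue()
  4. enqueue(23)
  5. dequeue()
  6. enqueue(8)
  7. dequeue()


enqueue(13) -> [13]
enqueue(45) -> [13, 45]
dequeue()->13, [45]
enqueue(23) -> [45, 23]
dequeue()->45, [23]
enqueue(8) -> [23, 8]
dequeue()->23, [8]

Final queue: [8]


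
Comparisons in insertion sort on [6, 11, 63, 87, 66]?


Algorithm: insertion sort
Input: [6, 11, 63, 87, 66]
Sorted: [6, 11, 63, 66, 87]

5


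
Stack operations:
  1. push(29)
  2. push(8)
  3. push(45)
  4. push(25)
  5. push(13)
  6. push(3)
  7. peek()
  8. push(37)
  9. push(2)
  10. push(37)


push(29) -> [29]
push(8) -> [29, 8]
push(45) -> [29, 8, 45]
push(25) -> [29, 8, 45, 25]
push(13) -> [29, 8, 45, 25, 13]
push(3) -> [29, 8, 45, 25, 13, 3]
peek()->3
push(37) -> [29, 8, 45, 25, 13, 3, 37]
push(2) -> [29, 8, 45, 25, 13, 3, 37, 2]
push(37) -> [29, 8, 45, 25, 13, 3, 37, 2, 37]

Final stack: [29, 8, 45, 25, 13, 3, 37, 2, 37]


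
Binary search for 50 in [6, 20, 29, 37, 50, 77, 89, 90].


Step 1: lo=0, hi=7, mid=3, val=37
Step 2: lo=4, hi=7, mid=5, val=77
Step 3: lo=4, hi=4, mid=4, val=50

Found at index 4


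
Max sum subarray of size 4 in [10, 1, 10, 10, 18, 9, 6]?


[0:4]: 31
[1:5]: 39
[2:6]: 47
[3:7]: 43

Max: 47 at [2:6]


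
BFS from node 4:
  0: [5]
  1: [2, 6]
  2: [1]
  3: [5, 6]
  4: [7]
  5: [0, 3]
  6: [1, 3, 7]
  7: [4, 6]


Visit 4, enqueue [7]
Visit 7, enqueue [6]
Visit 6, enqueue [1, 3]
Visit 1, enqueue [2]
Visit 3, enqueue [5]
Visit 2, enqueue []
Visit 5, enqueue [0]
Visit 0, enqueue []

BFS order: [4, 7, 6, 1, 3, 2, 5, 0]


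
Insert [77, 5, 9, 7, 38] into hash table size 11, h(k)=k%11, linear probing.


Insert 77: h=0 -> slot 0
Insert 5: h=5 -> slot 5
Insert 9: h=9 -> slot 9
Insert 7: h=7 -> slot 7
Insert 38: h=5, 1 probes -> slot 6

Table: [77, None, None, None, None, 5, 38, 7, None, 9, None]


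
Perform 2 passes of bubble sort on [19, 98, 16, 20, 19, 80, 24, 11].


Initial: [19, 98, 16, 20, 19, 80, 24, 11]
Pass 1: [19, 16, 20, 19, 80, 24, 11, 98] (6 swaps)
Pass 2: [16, 19, 19, 20, 24, 11, 80, 98] (4 swaps)

After 2 passes: [16, 19, 19, 20, 24, 11, 80, 98]


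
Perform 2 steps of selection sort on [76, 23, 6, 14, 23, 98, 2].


Initial: [76, 23, 6, 14, 23, 98, 2]
Step 1: min=2 at 6
  Swap: [2, 23, 6, 14, 23, 98, 76]
Step 2: min=6 at 2
  Swap: [2, 6, 23, 14, 23, 98, 76]

After 2 steps: [2, 6, 23, 14, 23, 98, 76]


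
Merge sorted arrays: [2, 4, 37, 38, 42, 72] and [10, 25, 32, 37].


Take 2 from A
Take 4 from A
Take 10 from B
Take 25 from B
Take 32 from B
Take 37 from A
Take 37 from B

Merged: [2, 4, 10, 25, 32, 37, 37, 38, 42, 72]


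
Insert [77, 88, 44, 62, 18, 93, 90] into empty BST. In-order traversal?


Insert 77: root
Insert 88: R from 77
Insert 44: L from 77
Insert 62: L from 77 -> R from 44
Insert 18: L from 77 -> L from 44
Insert 93: R from 77 -> R from 88
Insert 90: R from 77 -> R from 88 -> L from 93

In-order: [18, 44, 62, 77, 88, 90, 93]


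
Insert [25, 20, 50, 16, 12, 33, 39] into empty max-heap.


Insert 25: [25]
Insert 20: [25, 20]
Insert 50: [50, 20, 25]
Insert 16: [50, 20, 25, 16]
Insert 12: [50, 20, 25, 16, 12]
Insert 33: [50, 20, 33, 16, 12, 25]
Insert 39: [50, 20, 39, 16, 12, 25, 33]

Final heap: [50, 20, 39, 16, 12, 25, 33]


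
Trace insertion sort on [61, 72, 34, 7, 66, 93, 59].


Initial: [61, 72, 34, 7, 66, 93, 59]
Insert 72: [61, 72, 34, 7, 66, 93, 59]
Insert 34: [34, 61, 72, 7, 66, 93, 59]
Insert 7: [7, 34, 61, 72, 66, 93, 59]
Insert 66: [7, 34, 61, 66, 72, 93, 59]
Insert 93: [7, 34, 61, 66, 72, 93, 59]
Insert 59: [7, 34, 59, 61, 66, 72, 93]

Sorted: [7, 34, 59, 61, 66, 72, 93]


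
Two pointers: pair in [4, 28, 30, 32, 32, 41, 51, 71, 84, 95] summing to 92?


lo=0(4)+hi=9(95)=99
lo=0(4)+hi=8(84)=88
lo=1(28)+hi=8(84)=112
lo=1(28)+hi=7(71)=99
lo=1(28)+hi=6(51)=79
lo=2(30)+hi=6(51)=81
lo=3(32)+hi=6(51)=83
lo=4(32)+hi=6(51)=83
lo=5(41)+hi=6(51)=92

Yes: 41+51=92


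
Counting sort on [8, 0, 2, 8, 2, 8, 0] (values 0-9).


Input: [8, 0, 2, 8, 2, 8, 0]
Counts: [2, 0, 2, 0, 0, 0, 0, 0, 3, 0]

Sorted: [0, 0, 2, 2, 8, 8, 8]


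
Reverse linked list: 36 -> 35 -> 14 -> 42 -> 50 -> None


Step 1: curr=36, set curr.next=prev(None) | reversed so far: 36
Step 2: curr=35, set curr.next=prev(36) | reversed so far: 35 -> 36
Step 3: curr=14, set curr.next=prev(35) | reversed so far: 14 -> 35 -> 36
Step 4: curr=42, set curr.next=prev(14) | reversed so far: 42 -> 14 -> 35 -> 36
Step 5: curr=50, set curr.next=prev(42) | reversed so far: 50 -> 42 -> 14 -> 35 -> 36

50 -> 42 -> 14 -> 35 -> 36 -> None


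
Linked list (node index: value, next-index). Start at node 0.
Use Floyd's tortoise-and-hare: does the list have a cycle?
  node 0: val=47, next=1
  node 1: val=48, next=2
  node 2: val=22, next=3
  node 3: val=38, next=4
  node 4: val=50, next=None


Floyd's tortoise (slow, +1) and hare (fast, +2):
  init: slow=0, fast=0
  step 1: slow=1, fast=2
  step 2: slow=2, fast=4
  step 3: fast -> None, no cycle

Cycle: no


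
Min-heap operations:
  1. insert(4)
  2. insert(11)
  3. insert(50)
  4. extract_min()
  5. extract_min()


insert(4) -> [4]
insert(11) -> [4, 11]
insert(50) -> [4, 11, 50]
extract_min()->4, [11, 50]
extract_min()->11, [50]

Final heap: [50]


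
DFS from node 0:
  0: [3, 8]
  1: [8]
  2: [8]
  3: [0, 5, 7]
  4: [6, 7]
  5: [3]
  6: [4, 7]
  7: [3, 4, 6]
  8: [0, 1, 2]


Visit 0, push [8, 3]
Visit 3, push [7, 5]
Visit 5, push []
Visit 7, push [6, 4]
Visit 4, push [6]
Visit 6, push []
Visit 8, push [2, 1]
Visit 1, push []
Visit 2, push []

DFS order: [0, 3, 5, 7, 4, 6, 8, 1, 2]


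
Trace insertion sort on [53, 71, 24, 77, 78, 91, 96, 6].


Initial: [53, 71, 24, 77, 78, 91, 96, 6]
Insert 71: [53, 71, 24, 77, 78, 91, 96, 6]
Insert 24: [24, 53, 71, 77, 78, 91, 96, 6]
Insert 77: [24, 53, 71, 77, 78, 91, 96, 6]
Insert 78: [24, 53, 71, 77, 78, 91, 96, 6]
Insert 91: [24, 53, 71, 77, 78, 91, 96, 6]
Insert 96: [24, 53, 71, 77, 78, 91, 96, 6]
Insert 6: [6, 24, 53, 71, 77, 78, 91, 96]

Sorted: [6, 24, 53, 71, 77, 78, 91, 96]


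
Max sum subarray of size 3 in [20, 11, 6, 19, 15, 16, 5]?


[0:3]: 37
[1:4]: 36
[2:5]: 40
[3:6]: 50
[4:7]: 36

Max: 50 at [3:6]


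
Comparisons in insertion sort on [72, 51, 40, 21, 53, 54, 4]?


Algorithm: insertion sort
Input: [72, 51, 40, 21, 53, 54, 4]
Sorted: [4, 21, 40, 51, 53, 54, 72]

16


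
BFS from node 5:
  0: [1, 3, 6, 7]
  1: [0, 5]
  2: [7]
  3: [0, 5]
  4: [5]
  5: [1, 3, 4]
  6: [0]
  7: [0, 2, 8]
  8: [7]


Visit 5, enqueue [1, 3, 4]
Visit 1, enqueue [0]
Visit 3, enqueue []
Visit 4, enqueue []
Visit 0, enqueue [6, 7]
Visit 6, enqueue []
Visit 7, enqueue [2, 8]
Visit 2, enqueue []
Visit 8, enqueue []

BFS order: [5, 1, 3, 4, 0, 6, 7, 2, 8]


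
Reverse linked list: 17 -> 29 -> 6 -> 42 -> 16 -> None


Step 1: curr=17, set curr.next=prev(None) | reversed so far: 17
Step 2: curr=29, set curr.next=prev(17) | reversed so far: 29 -> 17
Step 3: curr=6, set curr.next=prev(29) | reversed so far: 6 -> 29 -> 17
Step 4: curr=42, set curr.next=prev(6) | reversed so far: 42 -> 6 -> 29 -> 17
Step 5: curr=16, set curr.next=prev(42) | reversed so far: 16 -> 42 -> 6 -> 29 -> 17

16 -> 42 -> 6 -> 29 -> 17 -> None


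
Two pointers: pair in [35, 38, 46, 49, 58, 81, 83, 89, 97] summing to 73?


lo=0(35)+hi=8(97)=132
lo=0(35)+hi=7(89)=124
lo=0(35)+hi=6(83)=118
lo=0(35)+hi=5(81)=116
lo=0(35)+hi=4(58)=93
lo=0(35)+hi=3(49)=84
lo=0(35)+hi=2(46)=81
lo=0(35)+hi=1(38)=73

Yes: 35+38=73


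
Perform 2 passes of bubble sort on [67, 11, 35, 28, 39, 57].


Initial: [67, 11, 35, 28, 39, 57]
Pass 1: [11, 35, 28, 39, 57, 67] (5 swaps)
Pass 2: [11, 28, 35, 39, 57, 67] (1 swaps)

After 2 passes: [11, 28, 35, 39, 57, 67]


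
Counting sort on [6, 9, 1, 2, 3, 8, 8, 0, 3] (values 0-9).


Input: [6, 9, 1, 2, 3, 8, 8, 0, 3]
Counts: [1, 1, 1, 2, 0, 0, 1, 0, 2, 1]

Sorted: [0, 1, 2, 3, 3, 6, 8, 8, 9]


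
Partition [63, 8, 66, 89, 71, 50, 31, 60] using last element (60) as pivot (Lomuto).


Pivot: 60
  8 <= 60: swap -> [8, 63, 66, 89, 71, 50, 31, 60]
  50 <= 60: swap -> [8, 50, 66, 89, 71, 63, 31, 60]
  31 <= 60: swap -> [8, 50, 31, 89, 71, 63, 66, 60]
Place pivot at 3: [8, 50, 31, 60, 71, 63, 66, 89]

Partitioned: [8, 50, 31, 60, 71, 63, 66, 89]


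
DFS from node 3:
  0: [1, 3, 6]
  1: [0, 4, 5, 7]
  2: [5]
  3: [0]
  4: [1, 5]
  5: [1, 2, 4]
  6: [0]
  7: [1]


Visit 3, push [0]
Visit 0, push [6, 1]
Visit 1, push [7, 5, 4]
Visit 4, push [5]
Visit 5, push [2]
Visit 2, push []
Visit 7, push []
Visit 6, push []

DFS order: [3, 0, 1, 4, 5, 2, 7, 6]


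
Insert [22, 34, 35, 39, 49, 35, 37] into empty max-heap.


Insert 22: [22]
Insert 34: [34, 22]
Insert 35: [35, 22, 34]
Insert 39: [39, 35, 34, 22]
Insert 49: [49, 39, 34, 22, 35]
Insert 35: [49, 39, 35, 22, 35, 34]
Insert 37: [49, 39, 37, 22, 35, 34, 35]

Final heap: [49, 39, 37, 22, 35, 34, 35]


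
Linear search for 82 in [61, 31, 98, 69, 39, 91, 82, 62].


i=0: 61!=82
i=1: 31!=82
i=2: 98!=82
i=3: 69!=82
i=4: 39!=82
i=5: 91!=82
i=6: 82==82 found!

Found at 6, 7 comps


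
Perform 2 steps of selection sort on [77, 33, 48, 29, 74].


Initial: [77, 33, 48, 29, 74]
Step 1: min=29 at 3
  Swap: [29, 33, 48, 77, 74]
Step 2: min=33 at 1
  Swap: [29, 33, 48, 77, 74]

After 2 steps: [29, 33, 48, 77, 74]


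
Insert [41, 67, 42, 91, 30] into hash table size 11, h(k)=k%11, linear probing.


Insert 41: h=8 -> slot 8
Insert 67: h=1 -> slot 1
Insert 42: h=9 -> slot 9
Insert 91: h=3 -> slot 3
Insert 30: h=8, 2 probes -> slot 10

Table: [None, 67, None, 91, None, None, None, None, 41, 42, 30]


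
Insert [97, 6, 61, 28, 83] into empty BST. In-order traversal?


Insert 97: root
Insert 6: L from 97
Insert 61: L from 97 -> R from 6
Insert 28: L from 97 -> R from 6 -> L from 61
Insert 83: L from 97 -> R from 6 -> R from 61

In-order: [6, 28, 61, 83, 97]


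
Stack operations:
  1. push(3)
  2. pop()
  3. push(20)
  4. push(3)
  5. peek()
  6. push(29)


push(3) -> [3]
pop()->3, []
push(20) -> [20]
push(3) -> [20, 3]
peek()->3
push(29) -> [20, 3, 29]

Final stack: [20, 3, 29]


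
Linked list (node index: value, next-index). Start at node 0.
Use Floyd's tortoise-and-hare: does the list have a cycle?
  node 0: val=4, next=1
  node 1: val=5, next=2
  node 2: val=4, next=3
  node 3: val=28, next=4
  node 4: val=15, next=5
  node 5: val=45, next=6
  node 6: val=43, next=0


Floyd's tortoise (slow, +1) and hare (fast, +2):
  init: slow=0, fast=0
  step 1: slow=1, fast=2
  step 2: slow=2, fast=4
  step 3: slow=3, fast=6
  step 4: slow=4, fast=1
  step 5: slow=5, fast=3
  step 6: slow=6, fast=5
  step 7: slow=0, fast=0
  slow == fast at node 0: cycle detected

Cycle: yes


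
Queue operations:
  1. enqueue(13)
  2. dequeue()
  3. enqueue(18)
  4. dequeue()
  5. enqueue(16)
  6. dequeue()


enqueue(13) -> [13]
dequeue()->13, []
enqueue(18) -> [18]
dequeue()->18, []
enqueue(16) -> [16]
dequeue()->16, []

Final queue: []


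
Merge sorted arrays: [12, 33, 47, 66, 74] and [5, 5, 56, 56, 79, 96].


Take 5 from B
Take 5 from B
Take 12 from A
Take 33 from A
Take 47 from A
Take 56 from B
Take 56 from B
Take 66 from A
Take 74 from A

Merged: [5, 5, 12, 33, 47, 56, 56, 66, 74, 79, 96]


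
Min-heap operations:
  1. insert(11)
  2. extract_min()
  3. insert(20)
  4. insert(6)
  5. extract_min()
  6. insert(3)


insert(11) -> [11]
extract_min()->11, []
insert(20) -> [20]
insert(6) -> [6, 20]
extract_min()->6, [20]
insert(3) -> [3, 20]

Final heap: [3, 20]


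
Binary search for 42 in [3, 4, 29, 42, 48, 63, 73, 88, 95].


Step 1: lo=0, hi=8, mid=4, val=48
Step 2: lo=0, hi=3, mid=1, val=4
Step 3: lo=2, hi=3, mid=2, val=29
Step 4: lo=3, hi=3, mid=3, val=42

Found at index 3


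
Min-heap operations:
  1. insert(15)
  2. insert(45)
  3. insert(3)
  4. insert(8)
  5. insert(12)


insert(15) -> [15]
insert(45) -> [15, 45]
insert(3) -> [3, 45, 15]
insert(8) -> [3, 8, 15, 45]
insert(12) -> [3, 8, 15, 45, 12]

Final heap: [3, 8, 15, 45, 12]


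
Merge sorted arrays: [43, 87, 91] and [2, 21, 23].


Take 2 from B
Take 21 from B
Take 23 from B

Merged: [2, 21, 23, 43, 87, 91]


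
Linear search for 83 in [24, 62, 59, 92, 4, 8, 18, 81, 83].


i=0: 24!=83
i=1: 62!=83
i=2: 59!=83
i=3: 92!=83
i=4: 4!=83
i=5: 8!=83
i=6: 18!=83
i=7: 81!=83
i=8: 83==83 found!

Found at 8, 9 comps


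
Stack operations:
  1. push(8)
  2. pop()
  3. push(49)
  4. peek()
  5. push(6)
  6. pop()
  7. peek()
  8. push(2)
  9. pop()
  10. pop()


push(8) -> [8]
pop()->8, []
push(49) -> [49]
peek()->49
push(6) -> [49, 6]
pop()->6, [49]
peek()->49
push(2) -> [49, 2]
pop()->2, [49]
pop()->49, []

Final stack: []


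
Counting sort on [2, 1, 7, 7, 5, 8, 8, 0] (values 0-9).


Input: [2, 1, 7, 7, 5, 8, 8, 0]
Counts: [1, 1, 1, 0, 0, 1, 0, 2, 2, 0]

Sorted: [0, 1, 2, 5, 7, 7, 8, 8]


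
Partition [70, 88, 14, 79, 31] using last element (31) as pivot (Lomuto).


Pivot: 31
  14 <= 31: swap -> [14, 88, 70, 79, 31]
Place pivot at 1: [14, 31, 70, 79, 88]

Partitioned: [14, 31, 70, 79, 88]


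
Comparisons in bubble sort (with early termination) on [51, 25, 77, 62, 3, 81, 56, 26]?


Algorithm: bubble sort (with early termination)
Input: [51, 25, 77, 62, 3, 81, 56, 26]
Sorted: [3, 25, 26, 51, 56, 62, 77, 81]

27


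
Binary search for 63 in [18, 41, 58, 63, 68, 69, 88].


Step 1: lo=0, hi=6, mid=3, val=63

Found at index 3


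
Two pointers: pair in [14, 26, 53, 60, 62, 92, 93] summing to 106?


lo=0(14)+hi=6(93)=107
lo=0(14)+hi=5(92)=106

Yes: 14+92=106


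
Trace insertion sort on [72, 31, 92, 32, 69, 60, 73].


Initial: [72, 31, 92, 32, 69, 60, 73]
Insert 31: [31, 72, 92, 32, 69, 60, 73]
Insert 92: [31, 72, 92, 32, 69, 60, 73]
Insert 32: [31, 32, 72, 92, 69, 60, 73]
Insert 69: [31, 32, 69, 72, 92, 60, 73]
Insert 60: [31, 32, 60, 69, 72, 92, 73]
Insert 73: [31, 32, 60, 69, 72, 73, 92]

Sorted: [31, 32, 60, 69, 72, 73, 92]


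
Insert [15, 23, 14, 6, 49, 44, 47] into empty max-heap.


Insert 15: [15]
Insert 23: [23, 15]
Insert 14: [23, 15, 14]
Insert 6: [23, 15, 14, 6]
Insert 49: [49, 23, 14, 6, 15]
Insert 44: [49, 23, 44, 6, 15, 14]
Insert 47: [49, 23, 47, 6, 15, 14, 44]

Final heap: [49, 23, 47, 6, 15, 14, 44]


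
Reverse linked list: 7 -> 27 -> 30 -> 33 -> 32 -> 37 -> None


Step 1: curr=7, set curr.next=prev(None) | reversed so far: 7
Step 2: curr=27, set curr.next=prev(7) | reversed so far: 27 -> 7
Step 3: curr=30, set curr.next=prev(27) | reversed so far: 30 -> 27 -> 7
Step 4: curr=33, set curr.next=prev(30) | reversed so far: 33 -> 30 -> 27 -> 7
Step 5: curr=32, set curr.next=prev(33) | reversed so far: 32 -> 33 -> 30 -> 27 -> 7
Step 6: curr=37, set curr.next=prev(32) | reversed so far: 37 -> 32 -> 33 -> 30 -> 27 -> 7

37 -> 32 -> 33 -> 30 -> 27 -> 7 -> None


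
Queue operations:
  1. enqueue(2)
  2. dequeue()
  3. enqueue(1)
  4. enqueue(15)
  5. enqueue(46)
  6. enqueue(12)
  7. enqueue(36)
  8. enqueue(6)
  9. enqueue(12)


enqueue(2) -> [2]
dequeue()->2, []
enqueue(1) -> [1]
enqueue(15) -> [1, 15]
enqueue(46) -> [1, 15, 46]
enqueue(12) -> [1, 15, 46, 12]
enqueue(36) -> [1, 15, 46, 12, 36]
enqueue(6) -> [1, 15, 46, 12, 36, 6]
enqueue(12) -> [1, 15, 46, 12, 36, 6, 12]

Final queue: [1, 15, 46, 12, 36, 6, 12]


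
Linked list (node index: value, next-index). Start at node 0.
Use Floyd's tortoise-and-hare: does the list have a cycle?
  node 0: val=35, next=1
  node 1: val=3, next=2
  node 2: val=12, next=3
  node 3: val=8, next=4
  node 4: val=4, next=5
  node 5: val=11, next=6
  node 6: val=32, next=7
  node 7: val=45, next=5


Floyd's tortoise (slow, +1) and hare (fast, +2):
  init: slow=0, fast=0
  step 1: slow=1, fast=2
  step 2: slow=2, fast=4
  step 3: slow=3, fast=6
  step 4: slow=4, fast=5
  step 5: slow=5, fast=7
  step 6: slow=6, fast=6
  slow == fast at node 6: cycle detected

Cycle: yes


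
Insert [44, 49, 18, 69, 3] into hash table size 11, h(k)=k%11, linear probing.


Insert 44: h=0 -> slot 0
Insert 49: h=5 -> slot 5
Insert 18: h=7 -> slot 7
Insert 69: h=3 -> slot 3
Insert 3: h=3, 1 probes -> slot 4

Table: [44, None, None, 69, 3, 49, None, 18, None, None, None]


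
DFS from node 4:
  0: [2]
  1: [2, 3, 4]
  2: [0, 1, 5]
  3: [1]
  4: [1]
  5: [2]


Visit 4, push [1]
Visit 1, push [3, 2]
Visit 2, push [5, 0]
Visit 0, push []
Visit 5, push []
Visit 3, push []

DFS order: [4, 1, 2, 0, 5, 3]


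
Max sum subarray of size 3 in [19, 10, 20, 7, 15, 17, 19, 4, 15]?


[0:3]: 49
[1:4]: 37
[2:5]: 42
[3:6]: 39
[4:7]: 51
[5:8]: 40
[6:9]: 38

Max: 51 at [4:7]


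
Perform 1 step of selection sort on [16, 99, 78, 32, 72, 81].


Initial: [16, 99, 78, 32, 72, 81]
Step 1: min=16 at 0
  Swap: [16, 99, 78, 32, 72, 81]

After 1 step: [16, 99, 78, 32, 72, 81]


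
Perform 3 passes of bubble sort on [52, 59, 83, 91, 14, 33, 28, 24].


Initial: [52, 59, 83, 91, 14, 33, 28, 24]
Pass 1: [52, 59, 83, 14, 33, 28, 24, 91] (4 swaps)
Pass 2: [52, 59, 14, 33, 28, 24, 83, 91] (4 swaps)
Pass 3: [52, 14, 33, 28, 24, 59, 83, 91] (4 swaps)

After 3 passes: [52, 14, 33, 28, 24, 59, 83, 91]


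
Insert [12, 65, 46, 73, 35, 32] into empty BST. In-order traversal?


Insert 12: root
Insert 65: R from 12
Insert 46: R from 12 -> L from 65
Insert 73: R from 12 -> R from 65
Insert 35: R from 12 -> L from 65 -> L from 46
Insert 32: R from 12 -> L from 65 -> L from 46 -> L from 35

In-order: [12, 32, 35, 46, 65, 73]


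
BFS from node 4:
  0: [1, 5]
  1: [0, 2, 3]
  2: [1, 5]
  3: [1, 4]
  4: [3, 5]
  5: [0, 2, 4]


Visit 4, enqueue [3, 5]
Visit 3, enqueue [1]
Visit 5, enqueue [0, 2]
Visit 1, enqueue []
Visit 0, enqueue []
Visit 2, enqueue []

BFS order: [4, 3, 5, 1, 0, 2]


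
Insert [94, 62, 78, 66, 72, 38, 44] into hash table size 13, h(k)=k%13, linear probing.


Insert 94: h=3 -> slot 3
Insert 62: h=10 -> slot 10
Insert 78: h=0 -> slot 0
Insert 66: h=1 -> slot 1
Insert 72: h=7 -> slot 7
Insert 38: h=12 -> slot 12
Insert 44: h=5 -> slot 5

Table: [78, 66, None, 94, None, 44, None, 72, None, None, 62, None, 38]


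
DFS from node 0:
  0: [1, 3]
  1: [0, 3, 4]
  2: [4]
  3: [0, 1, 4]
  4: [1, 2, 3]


Visit 0, push [3, 1]
Visit 1, push [4, 3]
Visit 3, push [4]
Visit 4, push [2]
Visit 2, push []

DFS order: [0, 1, 3, 4, 2]


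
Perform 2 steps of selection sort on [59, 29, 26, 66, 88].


Initial: [59, 29, 26, 66, 88]
Step 1: min=26 at 2
  Swap: [26, 29, 59, 66, 88]
Step 2: min=29 at 1
  Swap: [26, 29, 59, 66, 88]

After 2 steps: [26, 29, 59, 66, 88]


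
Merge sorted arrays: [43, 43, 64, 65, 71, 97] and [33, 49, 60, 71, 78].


Take 33 from B
Take 43 from A
Take 43 from A
Take 49 from B
Take 60 from B
Take 64 from A
Take 65 from A
Take 71 from A
Take 71 from B
Take 78 from B

Merged: [33, 43, 43, 49, 60, 64, 65, 71, 71, 78, 97]


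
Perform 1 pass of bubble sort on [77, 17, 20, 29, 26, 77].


Initial: [77, 17, 20, 29, 26, 77]
Pass 1: [17, 20, 29, 26, 77, 77] (4 swaps)

After 1 pass: [17, 20, 29, 26, 77, 77]


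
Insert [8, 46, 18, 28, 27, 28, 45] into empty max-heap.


Insert 8: [8]
Insert 46: [46, 8]
Insert 18: [46, 8, 18]
Insert 28: [46, 28, 18, 8]
Insert 27: [46, 28, 18, 8, 27]
Insert 28: [46, 28, 28, 8, 27, 18]
Insert 45: [46, 28, 45, 8, 27, 18, 28]

Final heap: [46, 28, 45, 8, 27, 18, 28]


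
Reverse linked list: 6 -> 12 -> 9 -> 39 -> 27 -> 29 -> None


Step 1: curr=6, set curr.next=prev(None) | reversed so far: 6
Step 2: curr=12, set curr.next=prev(6) | reversed so far: 12 -> 6
Step 3: curr=9, set curr.next=prev(12) | reversed so far: 9 -> 12 -> 6
Step 4: curr=39, set curr.next=prev(9) | reversed so far: 39 -> 9 -> 12 -> 6
Step 5: curr=27, set curr.next=prev(39) | reversed so far: 27 -> 39 -> 9 -> 12 -> 6
Step 6: curr=29, set curr.next=prev(27) | reversed so far: 29 -> 27 -> 39 -> 9 -> 12 -> 6

29 -> 27 -> 39 -> 9 -> 12 -> 6 -> None


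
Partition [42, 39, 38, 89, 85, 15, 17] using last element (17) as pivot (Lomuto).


Pivot: 17
  15 <= 17: swap -> [15, 39, 38, 89, 85, 42, 17]
Place pivot at 1: [15, 17, 38, 89, 85, 42, 39]

Partitioned: [15, 17, 38, 89, 85, 42, 39]


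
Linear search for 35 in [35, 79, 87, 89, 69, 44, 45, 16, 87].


i=0: 35==35 found!

Found at 0, 1 comps


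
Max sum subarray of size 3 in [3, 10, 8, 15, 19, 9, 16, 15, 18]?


[0:3]: 21
[1:4]: 33
[2:5]: 42
[3:6]: 43
[4:7]: 44
[5:8]: 40
[6:9]: 49

Max: 49 at [6:9]


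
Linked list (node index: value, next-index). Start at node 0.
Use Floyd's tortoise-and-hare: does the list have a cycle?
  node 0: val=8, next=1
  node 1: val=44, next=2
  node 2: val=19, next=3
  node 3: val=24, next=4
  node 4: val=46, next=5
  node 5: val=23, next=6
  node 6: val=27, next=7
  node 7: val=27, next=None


Floyd's tortoise (slow, +1) and hare (fast, +2):
  init: slow=0, fast=0
  step 1: slow=1, fast=2
  step 2: slow=2, fast=4
  step 3: slow=3, fast=6
  step 4: fast 6->7->None, no cycle

Cycle: no


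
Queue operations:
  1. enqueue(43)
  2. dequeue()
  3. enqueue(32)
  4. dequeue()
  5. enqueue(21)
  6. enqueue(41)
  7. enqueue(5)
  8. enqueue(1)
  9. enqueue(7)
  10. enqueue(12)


enqueue(43) -> [43]
dequeue()->43, []
enqueue(32) -> [32]
dequeue()->32, []
enqueue(21) -> [21]
enqueue(41) -> [21, 41]
enqueue(5) -> [21, 41, 5]
enqueue(1) -> [21, 41, 5, 1]
enqueue(7) -> [21, 41, 5, 1, 7]
enqueue(12) -> [21, 41, 5, 1, 7, 12]

Final queue: [21, 41, 5, 1, 7, 12]


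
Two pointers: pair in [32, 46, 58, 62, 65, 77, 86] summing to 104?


lo=0(32)+hi=6(86)=118
lo=0(32)+hi=5(77)=109
lo=0(32)+hi=4(65)=97
lo=1(46)+hi=4(65)=111
lo=1(46)+hi=3(62)=108
lo=1(46)+hi=2(58)=104

Yes: 46+58=104


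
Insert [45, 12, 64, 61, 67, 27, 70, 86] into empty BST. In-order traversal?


Insert 45: root
Insert 12: L from 45
Insert 64: R from 45
Insert 61: R from 45 -> L from 64
Insert 67: R from 45 -> R from 64
Insert 27: L from 45 -> R from 12
Insert 70: R from 45 -> R from 64 -> R from 67
Insert 86: R from 45 -> R from 64 -> R from 67 -> R from 70

In-order: [12, 27, 45, 61, 64, 67, 70, 86]


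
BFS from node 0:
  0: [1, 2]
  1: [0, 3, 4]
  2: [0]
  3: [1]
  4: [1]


Visit 0, enqueue [1, 2]
Visit 1, enqueue [3, 4]
Visit 2, enqueue []
Visit 3, enqueue []
Visit 4, enqueue []

BFS order: [0, 1, 2, 3, 4]


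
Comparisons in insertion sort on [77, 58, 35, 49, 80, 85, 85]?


Algorithm: insertion sort
Input: [77, 58, 35, 49, 80, 85, 85]
Sorted: [35, 49, 58, 77, 80, 85, 85]

9


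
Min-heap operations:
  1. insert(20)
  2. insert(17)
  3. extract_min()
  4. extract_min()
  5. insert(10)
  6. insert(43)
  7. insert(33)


insert(20) -> [20]
insert(17) -> [17, 20]
extract_min()->17, [20]
extract_min()->20, []
insert(10) -> [10]
insert(43) -> [10, 43]
insert(33) -> [10, 43, 33]

Final heap: [10, 43, 33]


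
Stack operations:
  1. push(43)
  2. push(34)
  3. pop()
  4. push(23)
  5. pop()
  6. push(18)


push(43) -> [43]
push(34) -> [43, 34]
pop()->34, [43]
push(23) -> [43, 23]
pop()->23, [43]
push(18) -> [43, 18]

Final stack: [43, 18]


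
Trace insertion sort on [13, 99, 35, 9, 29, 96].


Initial: [13, 99, 35, 9, 29, 96]
Insert 99: [13, 99, 35, 9, 29, 96]
Insert 35: [13, 35, 99, 9, 29, 96]
Insert 9: [9, 13, 35, 99, 29, 96]
Insert 29: [9, 13, 29, 35, 99, 96]
Insert 96: [9, 13, 29, 35, 96, 99]

Sorted: [9, 13, 29, 35, 96, 99]


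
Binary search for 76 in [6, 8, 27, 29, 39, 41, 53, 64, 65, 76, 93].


Step 1: lo=0, hi=10, mid=5, val=41
Step 2: lo=6, hi=10, mid=8, val=65
Step 3: lo=9, hi=10, mid=9, val=76

Found at index 9


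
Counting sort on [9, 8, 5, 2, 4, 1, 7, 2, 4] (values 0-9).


Input: [9, 8, 5, 2, 4, 1, 7, 2, 4]
Counts: [0, 1, 2, 0, 2, 1, 0, 1, 1, 1]

Sorted: [1, 2, 2, 4, 4, 5, 7, 8, 9]


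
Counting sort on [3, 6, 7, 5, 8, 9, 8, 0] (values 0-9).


Input: [3, 6, 7, 5, 8, 9, 8, 0]
Counts: [1, 0, 0, 1, 0, 1, 1, 1, 2, 1]

Sorted: [0, 3, 5, 6, 7, 8, 8, 9]


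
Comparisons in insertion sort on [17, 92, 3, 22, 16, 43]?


Algorithm: insertion sort
Input: [17, 92, 3, 22, 16, 43]
Sorted: [3, 16, 17, 22, 43, 92]

11


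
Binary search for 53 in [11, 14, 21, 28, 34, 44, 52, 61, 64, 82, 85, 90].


Step 1: lo=0, hi=11, mid=5, val=44
Step 2: lo=6, hi=11, mid=8, val=64
Step 3: lo=6, hi=7, mid=6, val=52
Step 4: lo=7, hi=7, mid=7, val=61

Not found


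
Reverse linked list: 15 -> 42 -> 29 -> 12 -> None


Step 1: curr=15, set curr.next=prev(None) | reversed so far: 15
Step 2: curr=42, set curr.next=prev(15) | reversed so far: 42 -> 15
Step 3: curr=29, set curr.next=prev(42) | reversed so far: 29 -> 42 -> 15
Step 4: curr=12, set curr.next=prev(29) | reversed so far: 12 -> 29 -> 42 -> 15

12 -> 29 -> 42 -> 15 -> None


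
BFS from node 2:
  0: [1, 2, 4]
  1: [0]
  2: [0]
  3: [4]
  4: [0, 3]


Visit 2, enqueue [0]
Visit 0, enqueue [1, 4]
Visit 1, enqueue []
Visit 4, enqueue [3]
Visit 3, enqueue []

BFS order: [2, 0, 1, 4, 3]


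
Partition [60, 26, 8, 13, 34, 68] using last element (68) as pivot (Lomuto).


Pivot: 68
  60 <= 68: advance i (no swap)
  26 <= 68: advance i (no swap)
  8 <= 68: advance i (no swap)
  13 <= 68: advance i (no swap)
  34 <= 68: advance i (no swap)
Place pivot at 5: [60, 26, 8, 13, 34, 68]

Partitioned: [60, 26, 8, 13, 34, 68]


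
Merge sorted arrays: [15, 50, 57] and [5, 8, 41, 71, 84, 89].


Take 5 from B
Take 8 from B
Take 15 from A
Take 41 from B
Take 50 from A
Take 57 from A

Merged: [5, 8, 15, 41, 50, 57, 71, 84, 89]


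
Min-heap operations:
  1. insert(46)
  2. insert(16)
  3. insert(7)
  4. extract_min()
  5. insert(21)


insert(46) -> [46]
insert(16) -> [16, 46]
insert(7) -> [7, 46, 16]
extract_min()->7, [16, 46]
insert(21) -> [16, 46, 21]

Final heap: [16, 46, 21]


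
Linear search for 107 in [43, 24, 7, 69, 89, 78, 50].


i=0: 43!=107
i=1: 24!=107
i=2: 7!=107
i=3: 69!=107
i=4: 89!=107
i=5: 78!=107
i=6: 50!=107

Not found, 7 comps


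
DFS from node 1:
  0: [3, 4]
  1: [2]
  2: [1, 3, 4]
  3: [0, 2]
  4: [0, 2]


Visit 1, push [2]
Visit 2, push [4, 3]
Visit 3, push [0]
Visit 0, push [4]
Visit 4, push []

DFS order: [1, 2, 3, 0, 4]


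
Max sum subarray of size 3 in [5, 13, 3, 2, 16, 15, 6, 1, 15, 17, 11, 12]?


[0:3]: 21
[1:4]: 18
[2:5]: 21
[3:6]: 33
[4:7]: 37
[5:8]: 22
[6:9]: 22
[7:10]: 33
[8:11]: 43
[9:12]: 40

Max: 43 at [8:11]


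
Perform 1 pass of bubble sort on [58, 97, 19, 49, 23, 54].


Initial: [58, 97, 19, 49, 23, 54]
Pass 1: [58, 19, 49, 23, 54, 97] (4 swaps)

After 1 pass: [58, 19, 49, 23, 54, 97]


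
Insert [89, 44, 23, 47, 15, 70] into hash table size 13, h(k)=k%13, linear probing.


Insert 89: h=11 -> slot 11
Insert 44: h=5 -> slot 5
Insert 23: h=10 -> slot 10
Insert 47: h=8 -> slot 8
Insert 15: h=2 -> slot 2
Insert 70: h=5, 1 probes -> slot 6

Table: [None, None, 15, None, None, 44, 70, None, 47, None, 23, 89, None]


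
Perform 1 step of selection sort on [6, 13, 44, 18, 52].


Initial: [6, 13, 44, 18, 52]
Step 1: min=6 at 0
  Swap: [6, 13, 44, 18, 52]

After 1 step: [6, 13, 44, 18, 52]


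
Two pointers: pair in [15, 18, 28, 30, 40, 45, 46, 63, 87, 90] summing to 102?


lo=0(15)+hi=9(90)=105
lo=0(15)+hi=8(87)=102

Yes: 15+87=102


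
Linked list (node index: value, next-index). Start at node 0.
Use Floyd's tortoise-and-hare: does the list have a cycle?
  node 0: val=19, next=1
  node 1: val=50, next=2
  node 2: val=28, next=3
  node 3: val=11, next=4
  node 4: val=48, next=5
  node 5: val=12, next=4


Floyd's tortoise (slow, +1) and hare (fast, +2):
  init: slow=0, fast=0
  step 1: slow=1, fast=2
  step 2: slow=2, fast=4
  step 3: slow=3, fast=4
  step 4: slow=4, fast=4
  slow == fast at node 4: cycle detected

Cycle: yes


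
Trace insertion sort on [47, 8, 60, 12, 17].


Initial: [47, 8, 60, 12, 17]
Insert 8: [8, 47, 60, 12, 17]
Insert 60: [8, 47, 60, 12, 17]
Insert 12: [8, 12, 47, 60, 17]
Insert 17: [8, 12, 17, 47, 60]

Sorted: [8, 12, 17, 47, 60]


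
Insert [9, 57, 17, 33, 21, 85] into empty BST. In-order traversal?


Insert 9: root
Insert 57: R from 9
Insert 17: R from 9 -> L from 57
Insert 33: R from 9 -> L from 57 -> R from 17
Insert 21: R from 9 -> L from 57 -> R from 17 -> L from 33
Insert 85: R from 9 -> R from 57

In-order: [9, 17, 21, 33, 57, 85]


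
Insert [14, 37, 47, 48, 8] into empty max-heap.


Insert 14: [14]
Insert 37: [37, 14]
Insert 47: [47, 14, 37]
Insert 48: [48, 47, 37, 14]
Insert 8: [48, 47, 37, 14, 8]

Final heap: [48, 47, 37, 14, 8]


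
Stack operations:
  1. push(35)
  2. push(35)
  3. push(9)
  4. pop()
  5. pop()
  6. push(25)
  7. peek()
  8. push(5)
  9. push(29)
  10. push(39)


push(35) -> [35]
push(35) -> [35, 35]
push(9) -> [35, 35, 9]
pop()->9, [35, 35]
pop()->35, [35]
push(25) -> [35, 25]
peek()->25
push(5) -> [35, 25, 5]
push(29) -> [35, 25, 5, 29]
push(39) -> [35, 25, 5, 29, 39]

Final stack: [35, 25, 5, 29, 39]


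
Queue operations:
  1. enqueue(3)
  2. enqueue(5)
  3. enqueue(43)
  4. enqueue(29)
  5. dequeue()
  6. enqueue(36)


enqueue(3) -> [3]
enqueue(5) -> [3, 5]
enqueue(43) -> [3, 5, 43]
enqueue(29) -> [3, 5, 43, 29]
dequeue()->3, [5, 43, 29]
enqueue(36) -> [5, 43, 29, 36]

Final queue: [5, 43, 29, 36]


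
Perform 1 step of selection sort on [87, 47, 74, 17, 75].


Initial: [87, 47, 74, 17, 75]
Step 1: min=17 at 3
  Swap: [17, 47, 74, 87, 75]

After 1 step: [17, 47, 74, 87, 75]


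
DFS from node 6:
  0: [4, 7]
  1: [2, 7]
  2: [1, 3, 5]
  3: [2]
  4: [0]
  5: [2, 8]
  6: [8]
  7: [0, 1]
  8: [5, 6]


Visit 6, push [8]
Visit 8, push [5]
Visit 5, push [2]
Visit 2, push [3, 1]
Visit 1, push [7]
Visit 7, push [0]
Visit 0, push [4]
Visit 4, push []
Visit 3, push []

DFS order: [6, 8, 5, 2, 1, 7, 0, 4, 3]


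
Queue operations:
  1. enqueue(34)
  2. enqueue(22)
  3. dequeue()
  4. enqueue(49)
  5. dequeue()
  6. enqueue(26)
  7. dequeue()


enqueue(34) -> [34]
enqueue(22) -> [34, 22]
dequeue()->34, [22]
enqueue(49) -> [22, 49]
dequeue()->22, [49]
enqueue(26) -> [49, 26]
dequeue()->49, [26]

Final queue: [26]


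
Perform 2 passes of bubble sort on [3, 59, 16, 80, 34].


Initial: [3, 59, 16, 80, 34]
Pass 1: [3, 16, 59, 34, 80] (2 swaps)
Pass 2: [3, 16, 34, 59, 80] (1 swaps)

After 2 passes: [3, 16, 34, 59, 80]


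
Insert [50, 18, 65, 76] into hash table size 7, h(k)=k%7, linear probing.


Insert 50: h=1 -> slot 1
Insert 18: h=4 -> slot 4
Insert 65: h=2 -> slot 2
Insert 76: h=6 -> slot 6

Table: [None, 50, 65, None, 18, None, 76]


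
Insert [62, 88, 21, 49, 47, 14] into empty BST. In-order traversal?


Insert 62: root
Insert 88: R from 62
Insert 21: L from 62
Insert 49: L from 62 -> R from 21
Insert 47: L from 62 -> R from 21 -> L from 49
Insert 14: L from 62 -> L from 21

In-order: [14, 21, 47, 49, 62, 88]


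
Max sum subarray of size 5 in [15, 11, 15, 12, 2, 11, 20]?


[0:5]: 55
[1:6]: 51
[2:7]: 60

Max: 60 at [2:7]


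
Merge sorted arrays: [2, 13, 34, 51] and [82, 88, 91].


Take 2 from A
Take 13 from A
Take 34 from A
Take 51 from A

Merged: [2, 13, 34, 51, 82, 88, 91]


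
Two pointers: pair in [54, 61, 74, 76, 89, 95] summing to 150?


lo=0(54)+hi=5(95)=149
lo=1(61)+hi=5(95)=156
lo=1(61)+hi=4(89)=150

Yes: 61+89=150


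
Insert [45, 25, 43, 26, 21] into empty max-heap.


Insert 45: [45]
Insert 25: [45, 25]
Insert 43: [45, 25, 43]
Insert 26: [45, 26, 43, 25]
Insert 21: [45, 26, 43, 25, 21]

Final heap: [45, 26, 43, 25, 21]


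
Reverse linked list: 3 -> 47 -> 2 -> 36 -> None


Step 1: curr=3, set curr.next=prev(None) | reversed so far: 3
Step 2: curr=47, set curr.next=prev(3) | reversed so far: 47 -> 3
Step 3: curr=2, set curr.next=prev(47) | reversed so far: 2 -> 47 -> 3
Step 4: curr=36, set curr.next=prev(2) | reversed so far: 36 -> 2 -> 47 -> 3

36 -> 2 -> 47 -> 3 -> None


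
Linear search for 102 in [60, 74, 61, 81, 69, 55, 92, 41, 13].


i=0: 60!=102
i=1: 74!=102
i=2: 61!=102
i=3: 81!=102
i=4: 69!=102
i=5: 55!=102
i=6: 92!=102
i=7: 41!=102
i=8: 13!=102

Not found, 9 comps


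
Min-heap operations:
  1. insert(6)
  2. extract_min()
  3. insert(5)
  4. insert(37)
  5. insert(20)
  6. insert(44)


insert(6) -> [6]
extract_min()->6, []
insert(5) -> [5]
insert(37) -> [5, 37]
insert(20) -> [5, 37, 20]
insert(44) -> [5, 37, 20, 44]

Final heap: [5, 37, 20, 44]


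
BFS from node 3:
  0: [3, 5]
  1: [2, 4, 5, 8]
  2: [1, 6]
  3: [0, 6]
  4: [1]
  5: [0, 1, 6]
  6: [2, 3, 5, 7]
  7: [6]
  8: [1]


Visit 3, enqueue [0, 6]
Visit 0, enqueue [5]
Visit 6, enqueue [2, 7]
Visit 5, enqueue [1]
Visit 2, enqueue []
Visit 7, enqueue []
Visit 1, enqueue [4, 8]
Visit 4, enqueue []
Visit 8, enqueue []

BFS order: [3, 0, 6, 5, 2, 7, 1, 4, 8]


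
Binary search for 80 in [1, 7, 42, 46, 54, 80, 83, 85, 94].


Step 1: lo=0, hi=8, mid=4, val=54
Step 2: lo=5, hi=8, mid=6, val=83
Step 3: lo=5, hi=5, mid=5, val=80

Found at index 5


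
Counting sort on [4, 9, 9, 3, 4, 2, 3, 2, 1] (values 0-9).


Input: [4, 9, 9, 3, 4, 2, 3, 2, 1]
Counts: [0, 1, 2, 2, 2, 0, 0, 0, 0, 2]

Sorted: [1, 2, 2, 3, 3, 4, 4, 9, 9]


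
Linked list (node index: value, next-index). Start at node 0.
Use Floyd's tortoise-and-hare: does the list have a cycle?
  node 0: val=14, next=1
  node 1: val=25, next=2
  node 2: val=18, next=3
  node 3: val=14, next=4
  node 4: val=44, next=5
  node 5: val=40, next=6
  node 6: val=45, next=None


Floyd's tortoise (slow, +1) and hare (fast, +2):
  init: slow=0, fast=0
  step 1: slow=1, fast=2
  step 2: slow=2, fast=4
  step 3: slow=3, fast=6
  step 4: fast -> None, no cycle

Cycle: no


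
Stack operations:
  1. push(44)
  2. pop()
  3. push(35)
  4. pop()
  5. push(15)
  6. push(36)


push(44) -> [44]
pop()->44, []
push(35) -> [35]
pop()->35, []
push(15) -> [15]
push(36) -> [15, 36]

Final stack: [15, 36]


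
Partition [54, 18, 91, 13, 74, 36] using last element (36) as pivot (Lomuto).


Pivot: 36
  18 <= 36: swap -> [18, 54, 91, 13, 74, 36]
  13 <= 36: swap -> [18, 13, 91, 54, 74, 36]
Place pivot at 2: [18, 13, 36, 54, 74, 91]

Partitioned: [18, 13, 36, 54, 74, 91]


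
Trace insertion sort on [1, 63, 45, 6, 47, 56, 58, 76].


Initial: [1, 63, 45, 6, 47, 56, 58, 76]
Insert 63: [1, 63, 45, 6, 47, 56, 58, 76]
Insert 45: [1, 45, 63, 6, 47, 56, 58, 76]
Insert 6: [1, 6, 45, 63, 47, 56, 58, 76]
Insert 47: [1, 6, 45, 47, 63, 56, 58, 76]
Insert 56: [1, 6, 45, 47, 56, 63, 58, 76]
Insert 58: [1, 6, 45, 47, 56, 58, 63, 76]
Insert 76: [1, 6, 45, 47, 56, 58, 63, 76]

Sorted: [1, 6, 45, 47, 56, 58, 63, 76]


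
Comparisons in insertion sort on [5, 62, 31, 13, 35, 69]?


Algorithm: insertion sort
Input: [5, 62, 31, 13, 35, 69]
Sorted: [5, 13, 31, 35, 62, 69]

9


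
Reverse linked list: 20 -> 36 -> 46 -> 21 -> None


Step 1: curr=20, set curr.next=prev(None) | reversed so far: 20
Step 2: curr=36, set curr.next=prev(20) | reversed so far: 36 -> 20
Step 3: curr=46, set curr.next=prev(36) | reversed so far: 46 -> 36 -> 20
Step 4: curr=21, set curr.next=prev(46) | reversed so far: 21 -> 46 -> 36 -> 20

21 -> 46 -> 36 -> 20 -> None


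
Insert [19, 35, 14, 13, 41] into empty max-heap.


Insert 19: [19]
Insert 35: [35, 19]
Insert 14: [35, 19, 14]
Insert 13: [35, 19, 14, 13]
Insert 41: [41, 35, 14, 13, 19]

Final heap: [41, 35, 14, 13, 19]


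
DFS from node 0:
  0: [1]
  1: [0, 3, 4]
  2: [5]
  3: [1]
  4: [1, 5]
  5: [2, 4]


Visit 0, push [1]
Visit 1, push [4, 3]
Visit 3, push []
Visit 4, push [5]
Visit 5, push [2]
Visit 2, push []

DFS order: [0, 1, 3, 4, 5, 2]


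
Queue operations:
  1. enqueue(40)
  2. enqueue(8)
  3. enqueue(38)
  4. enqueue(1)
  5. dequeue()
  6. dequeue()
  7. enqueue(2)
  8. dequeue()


enqueue(40) -> [40]
enqueue(8) -> [40, 8]
enqueue(38) -> [40, 8, 38]
enqueue(1) -> [40, 8, 38, 1]
dequeue()->40, [8, 38, 1]
dequeue()->8, [38, 1]
enqueue(2) -> [38, 1, 2]
dequeue()->38, [1, 2]

Final queue: [1, 2]


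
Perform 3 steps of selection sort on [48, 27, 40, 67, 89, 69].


Initial: [48, 27, 40, 67, 89, 69]
Step 1: min=27 at 1
  Swap: [27, 48, 40, 67, 89, 69]
Step 2: min=40 at 2
  Swap: [27, 40, 48, 67, 89, 69]
Step 3: min=48 at 2
  Swap: [27, 40, 48, 67, 89, 69]

After 3 steps: [27, 40, 48, 67, 89, 69]


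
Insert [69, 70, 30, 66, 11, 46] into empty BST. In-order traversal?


Insert 69: root
Insert 70: R from 69
Insert 30: L from 69
Insert 66: L from 69 -> R from 30
Insert 11: L from 69 -> L from 30
Insert 46: L from 69 -> R from 30 -> L from 66

In-order: [11, 30, 46, 66, 69, 70]


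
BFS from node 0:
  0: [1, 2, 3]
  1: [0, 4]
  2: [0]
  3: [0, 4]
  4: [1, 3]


Visit 0, enqueue [1, 2, 3]
Visit 1, enqueue [4]
Visit 2, enqueue []
Visit 3, enqueue []
Visit 4, enqueue []

BFS order: [0, 1, 2, 3, 4]


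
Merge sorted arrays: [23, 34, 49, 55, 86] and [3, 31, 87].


Take 3 from B
Take 23 from A
Take 31 from B
Take 34 from A
Take 49 from A
Take 55 from A
Take 86 from A

Merged: [3, 23, 31, 34, 49, 55, 86, 87]


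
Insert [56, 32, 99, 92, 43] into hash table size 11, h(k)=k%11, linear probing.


Insert 56: h=1 -> slot 1
Insert 32: h=10 -> slot 10
Insert 99: h=0 -> slot 0
Insert 92: h=4 -> slot 4
Insert 43: h=10, 3 probes -> slot 2

Table: [99, 56, 43, None, 92, None, None, None, None, None, 32]


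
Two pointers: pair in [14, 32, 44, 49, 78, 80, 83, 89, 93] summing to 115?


lo=0(14)+hi=8(93)=107
lo=1(32)+hi=8(93)=125
lo=1(32)+hi=7(89)=121
lo=1(32)+hi=6(83)=115

Yes: 32+83=115


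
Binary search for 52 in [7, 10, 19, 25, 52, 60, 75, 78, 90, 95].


Step 1: lo=0, hi=9, mid=4, val=52

Found at index 4


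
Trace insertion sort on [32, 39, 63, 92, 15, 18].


Initial: [32, 39, 63, 92, 15, 18]
Insert 39: [32, 39, 63, 92, 15, 18]
Insert 63: [32, 39, 63, 92, 15, 18]
Insert 92: [32, 39, 63, 92, 15, 18]
Insert 15: [15, 32, 39, 63, 92, 18]
Insert 18: [15, 18, 32, 39, 63, 92]

Sorted: [15, 18, 32, 39, 63, 92]


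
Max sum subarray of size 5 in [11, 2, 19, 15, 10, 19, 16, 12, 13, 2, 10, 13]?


[0:5]: 57
[1:6]: 65
[2:7]: 79
[3:8]: 72
[4:9]: 70
[5:10]: 62
[6:11]: 53
[7:12]: 50

Max: 79 at [2:7]


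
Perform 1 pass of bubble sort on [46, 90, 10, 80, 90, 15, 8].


Initial: [46, 90, 10, 80, 90, 15, 8]
Pass 1: [46, 10, 80, 90, 15, 8, 90] (4 swaps)

After 1 pass: [46, 10, 80, 90, 15, 8, 90]


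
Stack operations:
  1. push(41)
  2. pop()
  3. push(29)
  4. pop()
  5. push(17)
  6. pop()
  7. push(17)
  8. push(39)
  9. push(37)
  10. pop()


push(41) -> [41]
pop()->41, []
push(29) -> [29]
pop()->29, []
push(17) -> [17]
pop()->17, []
push(17) -> [17]
push(39) -> [17, 39]
push(37) -> [17, 39, 37]
pop()->37, [17, 39]

Final stack: [17, 39]


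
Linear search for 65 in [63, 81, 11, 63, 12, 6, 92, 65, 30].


i=0: 63!=65
i=1: 81!=65
i=2: 11!=65
i=3: 63!=65
i=4: 12!=65
i=5: 6!=65
i=6: 92!=65
i=7: 65==65 found!

Found at 7, 8 comps


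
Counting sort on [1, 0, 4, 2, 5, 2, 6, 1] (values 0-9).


Input: [1, 0, 4, 2, 5, 2, 6, 1]
Counts: [1, 2, 2, 0, 1, 1, 1, 0, 0, 0]

Sorted: [0, 1, 1, 2, 2, 4, 5, 6]


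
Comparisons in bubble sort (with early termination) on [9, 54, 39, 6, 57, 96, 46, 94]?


Algorithm: bubble sort (with early termination)
Input: [9, 54, 39, 6, 57, 96, 46, 94]
Sorted: [6, 9, 39, 46, 54, 57, 94, 96]

22


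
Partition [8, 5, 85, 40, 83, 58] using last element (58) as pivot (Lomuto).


Pivot: 58
  8 <= 58: advance i (no swap)
  5 <= 58: advance i (no swap)
  40 <= 58: swap -> [8, 5, 40, 85, 83, 58]
Place pivot at 3: [8, 5, 40, 58, 83, 85]

Partitioned: [8, 5, 40, 58, 83, 85]


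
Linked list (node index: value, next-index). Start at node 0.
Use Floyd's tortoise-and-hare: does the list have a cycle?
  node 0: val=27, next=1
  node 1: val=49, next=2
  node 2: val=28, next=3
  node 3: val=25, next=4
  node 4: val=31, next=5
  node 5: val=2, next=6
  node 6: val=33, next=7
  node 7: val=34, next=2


Floyd's tortoise (slow, +1) and hare (fast, +2):
  init: slow=0, fast=0
  step 1: slow=1, fast=2
  step 2: slow=2, fast=4
  step 3: slow=3, fast=6
  step 4: slow=4, fast=2
  step 5: slow=5, fast=4
  step 6: slow=6, fast=6
  slow == fast at node 6: cycle detected

Cycle: yes
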